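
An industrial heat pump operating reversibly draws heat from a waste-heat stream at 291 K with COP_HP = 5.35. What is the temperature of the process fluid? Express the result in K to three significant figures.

358 K

COP_HP = T_H/(T_H − T_C) rearranges to T_H = COP·T_C/(COP − 1).
With T_C = 291.00 K, T_H = 5.35 × 291.00/4.350 = 357.90 K.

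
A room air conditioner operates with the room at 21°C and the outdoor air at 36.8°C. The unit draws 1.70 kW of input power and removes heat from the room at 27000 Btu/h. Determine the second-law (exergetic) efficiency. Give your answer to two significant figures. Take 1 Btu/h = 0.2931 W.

0.25

Converting, Q̇_C = 27000 Btu/h = 7.914 kW, so COP_actual = Q̇_C/Ẇ = 7.914/1.700 = 4.655.
In absolute terms T_C = 294.15 K and T_H = 309.95 K, so ΔT = 15.80 K.
COP_Carnot = T_C/ΔT = 294.15/15.80 = 18.62.
η_II = COP_actual/COP_Carnot = 4.655/18.62 = 0.2500.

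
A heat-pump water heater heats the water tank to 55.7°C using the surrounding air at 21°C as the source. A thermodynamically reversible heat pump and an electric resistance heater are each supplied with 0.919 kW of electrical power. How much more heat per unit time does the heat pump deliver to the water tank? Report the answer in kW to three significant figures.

7.79 kW

In absolute terms T_C = 294.15 K and T_H = 328.85 K, so ΔT = 34.70 K.
COP_Carnot = T_H/ΔT = 328.85/34.70 = 9.477.
The heat pump delivers Q̇_H = COP × Ẇ = 8.709 kW; the resistance heater delivers Ẇ = 0.9190 kW.
Extra = (COP − 1)·Ẇ = 7.790 kW.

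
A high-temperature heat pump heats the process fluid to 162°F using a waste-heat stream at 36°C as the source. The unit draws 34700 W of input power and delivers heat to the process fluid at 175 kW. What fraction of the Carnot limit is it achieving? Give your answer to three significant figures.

Converting, Q̇_H = 175.0 kW = 175000 W, so COP_actual = Q̇_H/Ẇ = 175000/34700 = 5.043.
In absolute terms T_C = 309.15 K and T_H = 345.37 K, so ΔT = 36.22 K.
COP_Carnot = T_H/ΔT = 345.37/36.22 = 9.535.
η_II = COP_actual/COP_Carnot = 5.043/9.535 = 0.5289.

0.529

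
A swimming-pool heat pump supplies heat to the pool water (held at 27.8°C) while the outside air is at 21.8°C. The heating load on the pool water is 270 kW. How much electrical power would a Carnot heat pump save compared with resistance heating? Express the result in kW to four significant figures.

264.6 kW

In absolute terms T_C = 294.95 K and T_H = 300.95 K, so ΔT = 6.000 K.
COP_Carnot = T_H/ΔT = 300.95/6.000 = 50.16.
Resistance heating needs Ẇ_res = Q̇_H = 270.0 kW; the reversible heat pump needs only Ẇ_hp = Q̇_H/COP = 5.383 kW.
Saving = 270.0 − 5.383 = 264.6 kW.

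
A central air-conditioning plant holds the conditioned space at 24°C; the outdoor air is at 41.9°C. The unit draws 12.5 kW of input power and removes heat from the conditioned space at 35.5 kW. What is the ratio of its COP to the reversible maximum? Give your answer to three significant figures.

COP_actual = Q̇_C/Ẇ = 35.50/12.50 = 2.840.
In absolute terms T_C = 297.15 K and T_H = 315.05 K, so ΔT = 17.90 K.
COP_Carnot = T_C/ΔT = 297.15/17.90 = 16.60.
η_II = COP_actual/COP_Carnot = 2.840/16.60 = 0.1711.

0.171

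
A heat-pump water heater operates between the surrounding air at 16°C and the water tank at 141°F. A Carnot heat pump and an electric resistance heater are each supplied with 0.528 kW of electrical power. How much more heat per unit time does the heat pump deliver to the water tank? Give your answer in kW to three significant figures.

3.43 kW

In absolute terms T_C = 289.15 K and T_H = 333.71 K, so ΔT = 44.56 K.
COP_Carnot = T_H/ΔT = 333.71/44.56 = 7.490.
The heat pump delivers Q̇_H = COP × Ẇ = 3.955 kW; the resistance heater delivers Ẇ = 0.5280 kW.
Extra = (COP − 1)·Ẇ = 3.427 kW.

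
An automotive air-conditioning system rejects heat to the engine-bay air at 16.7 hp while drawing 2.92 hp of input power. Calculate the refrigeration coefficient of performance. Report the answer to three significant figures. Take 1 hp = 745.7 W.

4.72

The first law gives Q̇_H = Q̇_C + Ẇ, so the three rates are Q̇_C = 13.78, Q̇_H = 16.70, Ẇ = 2.920 hp.
COP_R = Q̇_C/Ẇ = 13.78/2.920 = 4.719.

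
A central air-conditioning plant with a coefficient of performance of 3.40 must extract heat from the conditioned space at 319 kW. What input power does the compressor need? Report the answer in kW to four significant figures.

93.82 kW

Ẇ = Q̇_C/COP = 319.0/3.40 = 93.82 kW.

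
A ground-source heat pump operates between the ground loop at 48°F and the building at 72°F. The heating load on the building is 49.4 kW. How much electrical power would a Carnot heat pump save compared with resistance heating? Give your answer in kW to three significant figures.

47.2 kW

In absolute terms T_C = 282.04 K and T_H = 295.37 K, so ΔT = 13.33 K.
COP_Carnot = T_H/ΔT = 295.37/13.33 = 22.15.
Resistance heating needs Ẇ_res = Q̇_H = 49.40 kW; the reversible heat pump needs only Ẇ_hp = Q̇_H/COP = 2.230 kW.
Saving = 49.40 − 2.230 = 47.17 kW.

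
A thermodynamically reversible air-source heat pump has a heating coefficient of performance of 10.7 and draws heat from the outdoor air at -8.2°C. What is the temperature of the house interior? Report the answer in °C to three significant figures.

COP_HP = T_H/(T_H − T_C) rearranges to T_H = COP·T_C/(COP − 1).
With T_C = 264.95 K, T_H = 10.7 × 264.95/9.700 = 292.26 K.
Converting, 292.26 K = 19.11°C.

19.1 °C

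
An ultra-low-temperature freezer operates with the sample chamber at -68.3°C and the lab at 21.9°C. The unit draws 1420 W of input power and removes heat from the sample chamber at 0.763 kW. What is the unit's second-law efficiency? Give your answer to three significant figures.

0.237

Converting, Q̇_C = 0.7630 kW = 763.0 W, so COP_actual = Q̇_C/Ẇ = 763.0/1420 = 0.5373.
In absolute terms T_C = 204.85 K and T_H = 295.05 K, so ΔT = 90.20 K.
COP_Carnot = T_C/ΔT = 204.85/90.20 = 2.271.
η_II = COP_actual/COP_Carnot = 0.5373/2.271 = 0.2366.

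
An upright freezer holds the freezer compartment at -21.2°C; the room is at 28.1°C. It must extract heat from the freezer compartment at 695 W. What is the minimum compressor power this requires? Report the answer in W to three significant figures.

136 W

In absolute terms T_C = 251.95 K and T_H = 301.25 K, so ΔT = 49.30 K.
COP_Carnot = T_C/ΔT = 251.95/49.30 = 5.111.
Ẇ_min = Q̇/COP_Carnot = 695.0/5.111 = 136.0 W.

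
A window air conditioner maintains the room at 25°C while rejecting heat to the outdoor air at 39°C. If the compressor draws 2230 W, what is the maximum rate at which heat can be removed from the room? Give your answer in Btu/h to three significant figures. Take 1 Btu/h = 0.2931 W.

162000 Btu/h

In absolute terms T_C = 298.15 K and T_H = 312.15 K, so ΔT = 14.00 K.
COP_Carnot = T_C/ΔT = 298.15/14.00 = 21.30.
Q̇_max = COP_Carnot × Ẇ = 21.30 × 2230 W = 47490 W = 162000 Btu/h.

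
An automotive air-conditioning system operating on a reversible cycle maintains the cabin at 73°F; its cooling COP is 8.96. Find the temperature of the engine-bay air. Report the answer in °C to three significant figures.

COP_R = T_C/(T_H − T_C) gives T_H − T_C = T_C/COP.
With T_C = 295.93 K, T_H = 295.93 × (1 + 1/8.96) = 328.96 K.
Converting, 328.96 K = 55.81°C.

55.8 °C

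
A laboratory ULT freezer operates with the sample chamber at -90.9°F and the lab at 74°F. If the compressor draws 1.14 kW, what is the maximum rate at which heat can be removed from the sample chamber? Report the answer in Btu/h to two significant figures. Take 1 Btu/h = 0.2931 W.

In absolute terms T_C = 204.87 K and T_H = 296.48 K, so ΔT = 91.61 K.
COP_Carnot = T_C/ΔT = 204.87/91.61 = 2.236.
Q̇_max = COP_Carnot × Ẇ = 2.236 × 1.140 kW = 2.549 kW = 8698 Btu/h.

8700 Btu/h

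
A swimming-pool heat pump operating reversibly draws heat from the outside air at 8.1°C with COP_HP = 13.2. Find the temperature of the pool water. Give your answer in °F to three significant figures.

88.1 °F

COP_HP = T_H/(T_H − T_C) rearranges to T_H = COP·T_C/(COP − 1).
With T_C = 281.25 K, T_H = 13.2 × 281.25/12.20 = 304.30 K.
Converting, 304.30 K = 88.08°F.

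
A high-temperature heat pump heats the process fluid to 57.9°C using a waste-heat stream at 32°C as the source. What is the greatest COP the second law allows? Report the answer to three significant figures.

In absolute terms T_C = 305.15 K and T_H = 331.05 K, so ΔT = 25.90 K.
For a reversible cycle, COP_Carnot = T_H/ΔT = 331.05/25.90 = 12.78.

12.8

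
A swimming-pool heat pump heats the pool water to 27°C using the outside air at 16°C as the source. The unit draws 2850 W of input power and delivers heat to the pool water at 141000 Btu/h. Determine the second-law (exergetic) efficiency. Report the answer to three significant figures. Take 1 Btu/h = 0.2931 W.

0.531

Converting, Q̇_H = 141000 Btu/h = 41330 W, so COP_actual = Q̇_H/Ẇ = 41330/2850 = 14.50.
In absolute terms T_C = 289.15 K and T_H = 300.15 K, so ΔT = 11.00 K.
COP_Carnot = T_H/ΔT = 300.15/11.00 = 27.29.
η_II = COP_actual/COP_Carnot = 14.50/27.29 = 0.5314.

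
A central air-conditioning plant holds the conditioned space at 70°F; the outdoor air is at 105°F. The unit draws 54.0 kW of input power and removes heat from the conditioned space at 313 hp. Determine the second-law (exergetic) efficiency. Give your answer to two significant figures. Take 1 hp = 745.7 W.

Converting, Q̇_C = 313.0 hp = 233.4 kW, so COP_actual = Q̇_C/Ẇ = 233.4/54.00 = 4.322.
In absolute terms T_C = 294.26 K and T_H = 313.71 K, so ΔT = 19.44 K.
COP_Carnot = T_C/ΔT = 294.26/19.44 = 15.13.
η_II = COP_actual/COP_Carnot = 4.322/15.13 = 0.2856.

0.29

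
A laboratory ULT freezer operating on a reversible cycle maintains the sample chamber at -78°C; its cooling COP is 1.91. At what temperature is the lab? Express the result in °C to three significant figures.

24.2 °C

COP_R = T_C/(T_H − T_C) gives T_H − T_C = T_C/COP.
With T_C = 195.15 K, T_H = 195.15 × (1 + 1/1.91) = 297.32 K.
Converting, 297.32 K = 24.17°C.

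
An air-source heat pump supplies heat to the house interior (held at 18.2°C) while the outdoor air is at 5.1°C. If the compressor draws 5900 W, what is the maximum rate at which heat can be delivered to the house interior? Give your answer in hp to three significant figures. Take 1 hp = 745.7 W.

176 hp

In absolute terms T_C = 278.25 K and T_H = 291.35 K, so ΔT = 13.10 K.
COP_Carnot = T_H/ΔT = 291.35/13.10 = 22.24.
Q̇_max = COP_Carnot × Ẇ = 22.24 × 5900 W = 131200 W = 176.0 hp.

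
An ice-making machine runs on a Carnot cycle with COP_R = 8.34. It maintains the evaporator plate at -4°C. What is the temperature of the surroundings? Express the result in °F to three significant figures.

82.9 °F

COP_R = T_C/(T_H − T_C) gives T_H − T_C = T_C/COP.
With T_C = 269.15 K, T_H = 269.15 × (1 + 1/8.34) = 301.42 K.
Converting, 301.42 K = 82.89°F.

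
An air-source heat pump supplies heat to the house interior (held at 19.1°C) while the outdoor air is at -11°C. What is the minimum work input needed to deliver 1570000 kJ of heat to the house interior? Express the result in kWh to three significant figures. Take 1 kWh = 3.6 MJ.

In absolute terms T_C = 262.15 K and T_H = 292.25 K, so ΔT = 30.10 K.
The reversible limit is COP_HP = T_H/ΔT = 9.709, so W_min = Q_H/COP = Q_H·ΔT/T_H.
W_min = 1570000 × 30.10/292.25 = 161700 kJ = 44.92 kWh.

44.9 kWh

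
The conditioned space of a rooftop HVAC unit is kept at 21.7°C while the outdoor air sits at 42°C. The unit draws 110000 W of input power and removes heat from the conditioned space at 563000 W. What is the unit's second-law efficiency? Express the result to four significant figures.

COP_actual = Q̇_C/Ẇ = 563000/110000 = 5.118.
In absolute terms T_C = 294.85 K and T_H = 315.15 K, so ΔT = 20.30 K.
COP_Carnot = T_C/ΔT = 294.85/20.30 = 14.52.
η_II = COP_actual/COP_Carnot = 5.118/14.52 = 0.3524.

0.3524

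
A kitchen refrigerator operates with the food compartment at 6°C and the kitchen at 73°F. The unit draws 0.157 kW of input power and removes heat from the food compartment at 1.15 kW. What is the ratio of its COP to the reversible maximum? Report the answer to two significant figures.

COP_actual = Q̇_C/Ẇ = 1.150/0.1570 = 7.325.
In absolute terms T_C = 279.15 K and T_H = 295.93 K, so ΔT = 16.78 K.
COP_Carnot = T_C/ΔT = 279.15/16.78 = 16.64.
η_II = COP_actual/COP_Carnot = 7.325/16.64 = 0.4402.

0.44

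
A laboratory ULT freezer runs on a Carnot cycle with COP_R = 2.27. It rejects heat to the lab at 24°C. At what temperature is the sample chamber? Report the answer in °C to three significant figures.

For a Carnot refrigerator COP_R = T_C/(T_H − T_C), so T_C = COP·T_H/(1 + COP).
With T_H = 297.15 K, T_C = 2.27 × 297.15/3.270 = 206.28 K.
Converting, 206.28 K = -66.87°C.

-66.9 °C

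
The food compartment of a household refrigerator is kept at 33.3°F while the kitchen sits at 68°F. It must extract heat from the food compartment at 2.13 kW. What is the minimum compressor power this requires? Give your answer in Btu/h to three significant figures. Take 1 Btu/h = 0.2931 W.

In absolute terms T_C = 273.87 K and T_H = 293.15 K, so ΔT = 19.28 K.
COP_Carnot = T_C/ΔT = 273.87/19.28 = 14.21.
Ẇ_min = Q̇/COP_Carnot = 2.130/14.21 = 0.1499 kW = 511.5 Btu/h.

512 Btu/h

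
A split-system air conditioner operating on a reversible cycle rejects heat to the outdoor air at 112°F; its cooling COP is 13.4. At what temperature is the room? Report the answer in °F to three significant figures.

72.3 °F

For a Carnot refrigerator COP_R = T_C/(T_H − T_C), so T_C = COP·T_H/(1 + COP).
With T_H = 317.59 K, T_C = 13.4 × 317.59/14.40 = 295.54 K.
Converting, 295.54 K = 72.30°F.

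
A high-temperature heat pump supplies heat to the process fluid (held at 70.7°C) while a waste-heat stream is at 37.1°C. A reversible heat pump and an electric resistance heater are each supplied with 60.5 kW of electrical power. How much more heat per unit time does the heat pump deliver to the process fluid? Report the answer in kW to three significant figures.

In absolute terms T_C = 310.25 K and T_H = 343.85 K, so ΔT = 33.60 K.
COP_Carnot = T_H/ΔT = 343.85/33.60 = 10.23.
The heat pump delivers Q̇_H = COP × Ẇ = 619.1 kW; the resistance heater delivers Ẇ = 60.50 kW.
Extra = (COP − 1)·Ẇ = 558.6 kW.

559 kW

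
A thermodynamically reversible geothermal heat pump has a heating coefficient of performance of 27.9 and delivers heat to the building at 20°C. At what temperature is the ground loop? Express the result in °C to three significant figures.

COP_HP = T_H/(T_H − T_C) gives T_H − T_C = T_H/COP.
With T_H = 293.15 K, T_C = 293.15 × (1 − 1/27.9) = 282.64 K.
Converting, 282.64 K = 9.49°C.

9.49 °C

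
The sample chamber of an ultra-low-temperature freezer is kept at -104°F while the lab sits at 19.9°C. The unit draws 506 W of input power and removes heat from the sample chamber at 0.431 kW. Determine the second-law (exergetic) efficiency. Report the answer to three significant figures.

0.411

Converting, Q̇_C = 0.4310 kW = 431.0 W, so COP_actual = Q̇_C/Ẇ = 431.0/506.0 = 0.8518.
In absolute terms T_C = 197.59 K and T_H = 293.05 K, so ΔT = 95.46 K.
COP_Carnot = T_C/ΔT = 197.59/95.46 = 2.070.
η_II = COP_actual/COP_Carnot = 0.8518/2.070 = 0.4115.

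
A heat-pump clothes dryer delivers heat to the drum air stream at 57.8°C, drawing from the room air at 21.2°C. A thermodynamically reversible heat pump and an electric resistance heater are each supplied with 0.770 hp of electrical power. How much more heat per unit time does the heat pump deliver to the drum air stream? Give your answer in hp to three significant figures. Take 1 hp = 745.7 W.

In absolute terms T_C = 294.35 K and T_H = 330.95 K, so ΔT = 36.60 K.
COP_Carnot = T_H/ΔT = 330.95/36.60 = 9.042.
The heat pump delivers Q̇_H = COP × Ẇ = 6.963 hp; the resistance heater delivers Ẇ = 0.7700 hp.
Extra = (COP − 1)·Ẇ = 6.193 hp.

6.19 hp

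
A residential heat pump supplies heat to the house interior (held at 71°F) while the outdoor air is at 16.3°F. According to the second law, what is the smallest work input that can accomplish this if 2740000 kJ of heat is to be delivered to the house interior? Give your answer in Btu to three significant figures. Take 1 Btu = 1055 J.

In absolute terms T_C = 264.43 K and T_H = 294.82 K, so ΔT = 30.39 K.
The reversible limit is COP_HP = T_H/ΔT = 9.701, so W_min = Q_H/COP = Q_H·ΔT/T_H.
W_min = 2740000 × 30.39/294.82 = 282400 kJ = 267700 Btu.

268000 Btu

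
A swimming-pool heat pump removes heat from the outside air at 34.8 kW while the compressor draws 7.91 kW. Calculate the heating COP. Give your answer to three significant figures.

5.40

The first law gives Q̇_H = Q̇_C + Ẇ, so the three rates are Q̇_C = 34.80, Q̇_H = 42.71, Ẇ = 7.910 kW.
COP_HP = Q̇_H/Ẇ = 42.71/7.910 = 5.399.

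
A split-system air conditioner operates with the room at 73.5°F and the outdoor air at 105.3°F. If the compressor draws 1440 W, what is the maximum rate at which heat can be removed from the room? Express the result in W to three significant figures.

24100 W

In absolute terms T_C = 296.21 K and T_H = 313.87 K, so ΔT = 17.67 K.
COP_Carnot = T_C/ΔT = 296.21/17.67 = 16.77.
Q̇_max = COP_Carnot × Ẇ = 16.77 × 1440 W = 24140 W.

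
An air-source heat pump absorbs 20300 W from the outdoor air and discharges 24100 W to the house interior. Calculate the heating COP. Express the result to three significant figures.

The first law gives Q̇_H = Q̇_C + Ẇ, so the three rates are Q̇_C = 20300, Q̇_H = 24100, Ẇ = 3800 W.
COP_HP = Q̇_H/Ẇ = 24100/3800 = 6.342.

6.34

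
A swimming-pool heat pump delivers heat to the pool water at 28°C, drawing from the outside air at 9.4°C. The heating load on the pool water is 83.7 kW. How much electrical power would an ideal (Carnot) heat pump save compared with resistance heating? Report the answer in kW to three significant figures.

In absolute terms T_C = 282.55 K and T_H = 301.15 K, so ΔT = 18.60 K.
COP_Carnot = T_H/ΔT = 301.15/18.60 = 16.19.
Resistance heating needs Ẇ_res = Q̇_H = 83.70 kW; the reversible heat pump needs only Ẇ_hp = Q̇_H/COP = 5.170 kW.
Saving = 83.70 − 5.170 = 78.53 kW.

78.5 kW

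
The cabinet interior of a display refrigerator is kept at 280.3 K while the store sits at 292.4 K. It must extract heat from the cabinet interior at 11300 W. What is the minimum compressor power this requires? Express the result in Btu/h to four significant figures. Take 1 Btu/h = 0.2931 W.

1664 Btu/h

The reservoir spacing is ΔT = 292.4 − 280.3 = 12.10 K.
COP_Carnot = T_C/ΔT = 280.30/12.10 = 23.17.
Ẇ_min = Q̇/COP_Carnot = 11300/23.17 = 487.8 W = 1664 Btu/h.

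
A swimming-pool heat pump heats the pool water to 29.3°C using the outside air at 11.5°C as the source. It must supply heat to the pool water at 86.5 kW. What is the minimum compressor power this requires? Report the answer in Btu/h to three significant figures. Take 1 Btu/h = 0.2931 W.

17400 Btu/h

In absolute terms T_C = 284.65 K and T_H = 302.45 K, so ΔT = 17.80 K.
COP_Carnot = T_H/ΔT = 302.45/17.80 = 16.99.
Ẇ_min = Q̇/COP_Carnot = 86.50/16.99 = 5.091 kW = 17370 Btu/h.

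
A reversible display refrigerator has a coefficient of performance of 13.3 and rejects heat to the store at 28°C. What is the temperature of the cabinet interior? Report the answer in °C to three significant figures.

For a Carnot refrigerator COP_R = T_C/(T_H − T_C), so T_C = COP·T_H/(1 + COP).
With T_H = 301.15 K, T_C = 13.3 × 301.15/14.30 = 280.09 K.
Converting, 280.09 K = 6.94°C.

6.94 °C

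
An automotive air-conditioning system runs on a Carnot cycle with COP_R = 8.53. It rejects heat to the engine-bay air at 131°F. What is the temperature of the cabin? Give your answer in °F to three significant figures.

69.0 °F

For a Carnot refrigerator COP_R = T_C/(T_H − T_C), so T_C = COP·T_H/(1 + COP).
With T_H = 328.15 K, T_C = 8.53 × 328.15/9.530 = 293.72 K.
Converting, 293.72 K = 69.02°F.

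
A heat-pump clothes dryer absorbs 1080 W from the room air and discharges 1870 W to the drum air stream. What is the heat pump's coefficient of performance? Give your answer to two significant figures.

The first law gives Q̇_H = Q̇_C + Ẇ, so the three rates are Q̇_C = 1080, Q̇_H = 1870, Ẇ = 790.0 W.
COP_HP = Q̇_H/Ẇ = 1870/790.0 = 2.367.

2.4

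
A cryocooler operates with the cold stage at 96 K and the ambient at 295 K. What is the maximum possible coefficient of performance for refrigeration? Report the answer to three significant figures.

0.482

The reservoir spacing is ΔT = 295 − 96 = 199.0 K.
For a reversible cycle, COP_Carnot = T_C/ΔT = 96.00/199.0 = 0.4824.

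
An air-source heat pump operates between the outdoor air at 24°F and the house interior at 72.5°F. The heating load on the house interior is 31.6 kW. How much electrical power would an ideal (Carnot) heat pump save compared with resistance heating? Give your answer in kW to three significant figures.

28.7 kW

In absolute terms T_C = 268.71 K and T_H = 295.65 K, so ΔT = 26.94 K.
COP_Carnot = T_H/ΔT = 295.65/26.94 = 10.97.
Resistance heating needs Ẇ_res = Q̇_H = 31.60 kW; the reversible heat pump needs only Ẇ_hp = Q̇_H/COP = 2.880 kW.
Saving = 31.60 − 2.880 = 28.72 kW.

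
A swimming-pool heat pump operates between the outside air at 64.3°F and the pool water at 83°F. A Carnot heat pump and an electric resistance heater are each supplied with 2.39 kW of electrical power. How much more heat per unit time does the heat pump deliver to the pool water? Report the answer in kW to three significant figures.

67.0 kW

In absolute terms T_C = 291.09 K and T_H = 301.48 K, so ΔT = 10.39 K.
COP_Carnot = T_H/ΔT = 301.48/10.39 = 29.02.
The heat pump delivers Q̇_H = COP × Ẇ = 69.36 kW; the resistance heater delivers Ẇ = 2.390 kW.
Extra = (COP − 1)·Ẇ = 66.97 kW.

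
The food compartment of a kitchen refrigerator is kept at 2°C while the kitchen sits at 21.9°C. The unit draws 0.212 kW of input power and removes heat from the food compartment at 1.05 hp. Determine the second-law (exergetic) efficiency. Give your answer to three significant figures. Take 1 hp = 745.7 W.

Converting, Q̇_C = 1.050 hp = 0.7830 kW, so COP_actual = Q̇_C/Ẇ = 0.7830/0.2120 = 3.693.
In absolute terms T_C = 275.15 K and T_H = 295.05 K, so ΔT = 19.90 K.
COP_Carnot = T_C/ΔT = 275.15/19.90 = 13.83.
η_II = COP_actual/COP_Carnot = 3.693/13.83 = 0.2671.

0.267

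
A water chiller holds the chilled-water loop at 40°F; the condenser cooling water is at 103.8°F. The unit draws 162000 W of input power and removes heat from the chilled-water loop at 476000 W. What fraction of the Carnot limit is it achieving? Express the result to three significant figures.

0.375

COP_actual = Q̇_C/Ẇ = 476000/162000 = 2.938.
In absolute terms T_C = 277.59 K and T_H = 313.04 K, so ΔT = 35.44 K.
COP_Carnot = T_C/ΔT = 277.59/35.44 = 7.832.
η_II = COP_actual/COP_Carnot = 2.938/7.832 = 0.3752.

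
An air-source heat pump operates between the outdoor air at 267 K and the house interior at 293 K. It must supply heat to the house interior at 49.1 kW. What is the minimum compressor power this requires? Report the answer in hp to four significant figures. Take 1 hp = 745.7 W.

The reservoir spacing is ΔT = 293 − 267 = 26.00 K.
COP_Carnot = T_H/ΔT = 293.00/26.00 = 11.27.
Ẇ_min = Q̇/COP_Carnot = 49.10/11.27 = 4.357 kW = 5.843 hp.

5.843 hp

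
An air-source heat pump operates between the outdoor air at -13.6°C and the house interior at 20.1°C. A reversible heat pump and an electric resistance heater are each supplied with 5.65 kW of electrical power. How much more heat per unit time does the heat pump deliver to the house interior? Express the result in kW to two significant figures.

In absolute terms T_C = 259.55 K and T_H = 293.25 K, so ΔT = 33.70 K.
COP_Carnot = T_H/ΔT = 293.25/33.70 = 8.702.
The heat pump delivers Q̇_H = COP × Ẇ = 49.17 kW; the resistance heater delivers Ẇ = 5.650 kW.
Extra = (COP − 1)·Ẇ = 43.52 kW.

44 kW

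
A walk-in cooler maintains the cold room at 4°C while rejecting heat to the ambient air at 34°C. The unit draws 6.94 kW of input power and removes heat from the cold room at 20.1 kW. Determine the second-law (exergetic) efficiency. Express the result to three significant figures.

COP_actual = Q̇_C/Ẇ = 20.10/6.940 = 2.896.
In absolute terms T_C = 277.15 K and T_H = 307.15 K, so ΔT = 30.00 K.
COP_Carnot = T_C/ΔT = 277.15/30.00 = 9.238.
η_II = COP_actual/COP_Carnot = 2.896/9.238 = 0.3135.

0.314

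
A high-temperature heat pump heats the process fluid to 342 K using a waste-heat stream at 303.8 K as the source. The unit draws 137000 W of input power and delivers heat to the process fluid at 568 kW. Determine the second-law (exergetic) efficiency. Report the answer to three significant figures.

Converting, Q̇_H = 568.0 kW = 568000 W, so COP_actual = Q̇_H/Ẇ = 568000/137000 = 4.146.
The reservoir spacing is ΔT = 342 − 303.8 = 38.20 K.
COP_Carnot = T_H/ΔT = 342.00/38.20 = 8.953.
η_II = COP_actual/COP_Carnot = 4.146/8.953 = 0.4631.

0.463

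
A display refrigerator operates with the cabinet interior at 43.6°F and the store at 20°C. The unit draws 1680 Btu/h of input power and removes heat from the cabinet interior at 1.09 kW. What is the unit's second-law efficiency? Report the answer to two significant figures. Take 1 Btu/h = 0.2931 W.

0.11

Converting, Q̇_C = 1.090 kW = 3719 Btu/h, so COP_actual = Q̇_C/Ẇ = 3719/1680 = 2.214.
In absolute terms T_C = 279.59 K and T_H = 293.15 K, so ΔT = 13.56 K.
COP_Carnot = T_C/ΔT = 279.59/13.56 = 20.63.
η_II = COP_actual/COP_Carnot = 2.214/20.63 = 0.1073.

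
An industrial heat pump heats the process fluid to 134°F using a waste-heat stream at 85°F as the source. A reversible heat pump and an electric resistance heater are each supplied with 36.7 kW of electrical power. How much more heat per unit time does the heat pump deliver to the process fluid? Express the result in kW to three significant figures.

In absolute terms T_C = 302.59 K and T_H = 329.82 K, so ΔT = 27.22 K.
COP_Carnot = T_H/ΔT = 329.82/27.22 = 12.12.
The heat pump delivers Q̇_H = COP × Ẇ = 444.6 kW; the resistance heater delivers Ẇ = 36.70 kW.
Extra = (COP − 1)·Ẇ = 407.9 kW.

408 kW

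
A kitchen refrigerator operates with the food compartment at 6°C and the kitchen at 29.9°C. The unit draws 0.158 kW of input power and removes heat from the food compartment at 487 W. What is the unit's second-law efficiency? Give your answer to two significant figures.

0.26

Converting, Q̇_C = 487.0 W = 0.4870 kW, so COP_actual = Q̇_C/Ẇ = 0.4870/0.1580 = 3.082.
In absolute terms T_C = 279.15 K and T_H = 303.05 K, so ΔT = 23.90 K.
COP_Carnot = T_C/ΔT = 279.15/23.90 = 11.68.
η_II = COP_actual/COP_Carnot = 3.082/11.68 = 0.2639.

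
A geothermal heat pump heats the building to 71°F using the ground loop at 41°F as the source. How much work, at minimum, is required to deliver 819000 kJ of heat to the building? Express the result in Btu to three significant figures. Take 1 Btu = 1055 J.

In absolute terms T_C = 278.15 K and T_H = 294.82 K, so ΔT = 16.67 K.
The reversible limit is COP_HP = T_H/ΔT = 17.69, so W_min = Q_H/COP = Q_H·ΔT/T_H.
W_min = 819000 × 16.67/294.82 = 46300 kJ = 43890 Btu.

43900 Btu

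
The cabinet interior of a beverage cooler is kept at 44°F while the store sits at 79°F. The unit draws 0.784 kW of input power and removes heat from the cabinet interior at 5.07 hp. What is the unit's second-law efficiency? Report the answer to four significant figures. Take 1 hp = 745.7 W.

0.3351

Converting, Q̇_C = 5.070 hp = 3.781 kW, so COP_actual = Q̇_C/Ẇ = 3.781/0.7840 = 4.822.
In absolute terms T_C = 279.82 K and T_H = 299.26 K, so ΔT = 19.44 K.
COP_Carnot = T_C/ΔT = 279.82/19.44 = 14.39.
η_II = COP_actual/COP_Carnot = 4.822/14.39 = 0.3351.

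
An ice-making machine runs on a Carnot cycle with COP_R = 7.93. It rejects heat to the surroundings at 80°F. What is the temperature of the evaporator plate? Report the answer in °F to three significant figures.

For a Carnot refrigerator COP_R = T_C/(T_H − T_C), so T_C = COP·T_H/(1 + COP).
With T_H = 299.82 K, T_C = 7.93 × 299.82/8.930 = 266.24 K.
Converting, 266.24 K = 19.57°F.

19.6 °F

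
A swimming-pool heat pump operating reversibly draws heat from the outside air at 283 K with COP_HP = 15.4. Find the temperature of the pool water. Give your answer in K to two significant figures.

COP_HP = T_H/(T_H − T_C) rearranges to T_H = COP·T_C/(COP − 1).
With T_C = 283.00 K, T_H = 15.4 × 283.00/14.40 = 302.65 K.

300 K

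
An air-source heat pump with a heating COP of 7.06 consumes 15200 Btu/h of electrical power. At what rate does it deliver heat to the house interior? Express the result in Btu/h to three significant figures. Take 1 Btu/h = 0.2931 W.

107000 Btu/h

Q̇_H = COP_HP × Ẇ = 7.06 × 15200 = 107300 Btu/h.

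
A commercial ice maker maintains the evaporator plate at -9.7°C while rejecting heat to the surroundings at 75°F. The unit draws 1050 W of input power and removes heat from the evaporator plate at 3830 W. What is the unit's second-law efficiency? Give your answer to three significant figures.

COP_actual = Q̇_C/Ẇ = 3830/1050 = 3.648.
In absolute terms T_C = 263.45 K and T_H = 297.04 K, so ΔT = 33.59 K.
COP_Carnot = T_C/ΔT = 263.45/33.59 = 7.843.
η_II = COP_actual/COP_Carnot = 3.648/7.843 = 0.4651.

0.465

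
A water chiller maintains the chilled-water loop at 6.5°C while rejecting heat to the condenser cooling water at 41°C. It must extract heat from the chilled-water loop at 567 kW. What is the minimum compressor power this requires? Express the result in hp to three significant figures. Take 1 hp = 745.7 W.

In absolute terms T_C = 279.65 K and T_H = 314.15 K, so ΔT = 34.50 K.
COP_Carnot = T_C/ΔT = 279.65/34.50 = 8.106.
Ẇ_min = Q̇/COP_Carnot = 567.0/8.106 = 69.95 kW = 93.80 hp.

93.8 hp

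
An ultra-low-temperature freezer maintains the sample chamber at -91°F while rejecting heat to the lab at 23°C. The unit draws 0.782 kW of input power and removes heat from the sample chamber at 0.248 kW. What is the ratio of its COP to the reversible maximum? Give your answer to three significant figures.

0.141

COP_actual = Q̇_C/Ẇ = 0.2480/0.7820 = 0.3171.
In absolute terms T_C = 204.82 K and T_H = 296.15 K, so ΔT = 91.33 K.
COP_Carnot = T_C/ΔT = 204.82/91.33 = 2.243.
η_II = COP_actual/COP_Carnot = 0.3171/2.243 = 0.1414.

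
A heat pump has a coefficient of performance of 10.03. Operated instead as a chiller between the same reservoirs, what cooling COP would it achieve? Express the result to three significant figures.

Since Q_H = Q_C + W for any cycle, COP_R = Q_C/W = Q_H/W − 1.
COP_R = 10.03 − 1 = 9.03.

9.03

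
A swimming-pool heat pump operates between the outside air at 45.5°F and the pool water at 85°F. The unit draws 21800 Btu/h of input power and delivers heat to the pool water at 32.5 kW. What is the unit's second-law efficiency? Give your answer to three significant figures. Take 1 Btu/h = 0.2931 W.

Converting, Q̇_H = 32.50 kW = 110900 Btu/h, so COP_actual = Q̇_H/Ẇ = 110900/21800 = 5.086.
In absolute terms T_C = 280.65 K and T_H = 302.59 K, so ΔT = 21.94 K.
COP_Carnot = T_H/ΔT = 302.59/21.94 = 13.79.
η_II = COP_actual/COP_Carnot = 5.086/13.79 = 0.3689.

0.369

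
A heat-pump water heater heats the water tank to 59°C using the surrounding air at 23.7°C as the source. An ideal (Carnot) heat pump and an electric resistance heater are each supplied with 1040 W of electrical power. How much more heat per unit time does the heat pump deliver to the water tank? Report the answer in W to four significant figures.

In absolute terms T_C = 296.85 K and T_H = 332.15 K, so ΔT = 35.30 K.
COP_Carnot = T_H/ΔT = 332.15/35.30 = 9.409.
The heat pump delivers Q̇_H = COP × Ẇ = 9786 W; the resistance heater delivers Ẇ = 1040 W.
Extra = (COP − 1)·Ẇ = 8746 W.

8746 W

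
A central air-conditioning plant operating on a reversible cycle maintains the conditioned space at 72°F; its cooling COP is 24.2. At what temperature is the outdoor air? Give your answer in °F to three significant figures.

COP_R = T_C/(T_H − T_C) gives T_H − T_C = T_C/COP.
With T_C = 295.37 K, T_H = 295.37 × (1 + 1/24.2) = 307.58 K.
Converting, 307.58 K = 93.97°F.

94.0 °F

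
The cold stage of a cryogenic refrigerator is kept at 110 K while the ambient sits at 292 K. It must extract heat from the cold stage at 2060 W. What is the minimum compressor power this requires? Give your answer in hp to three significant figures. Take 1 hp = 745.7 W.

The reservoir spacing is ΔT = 292 − 110 = 182.0 K.
COP_Carnot = T_C/ΔT = 110.00/182.0 = 0.6044.
Ẇ_min = Q̇/COP_Carnot = 2060/0.6044 = 3408 W = 4.571 hp.

4.57 hp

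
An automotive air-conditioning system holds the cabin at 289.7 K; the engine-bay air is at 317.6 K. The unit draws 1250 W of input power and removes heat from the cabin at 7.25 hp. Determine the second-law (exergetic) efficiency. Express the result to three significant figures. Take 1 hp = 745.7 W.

Converting, Q̇_C = 7.250 hp = 5406 W, so COP_actual = Q̇_C/Ẇ = 5406/1250 = 4.325.
The reservoir spacing is ΔT = 317.6 − 289.7 = 27.90 K.
COP_Carnot = T_C/ΔT = 289.70/27.90 = 10.38.
η_II = COP_actual/COP_Carnot = 4.325/10.38 = 0.4165.

0.417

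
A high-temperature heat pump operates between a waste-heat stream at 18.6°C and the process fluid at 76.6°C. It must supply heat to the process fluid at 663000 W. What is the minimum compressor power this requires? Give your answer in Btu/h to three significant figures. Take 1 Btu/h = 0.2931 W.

375000 Btu/h

In absolute terms T_C = 291.75 K and T_H = 349.75 K, so ΔT = 58.00 K.
COP_Carnot = T_H/ΔT = 349.75/58.00 = 6.030.
Ẇ_min = Q̇/COP_Carnot = 663000/6.030 = 109900 W = 375100 Btu/h.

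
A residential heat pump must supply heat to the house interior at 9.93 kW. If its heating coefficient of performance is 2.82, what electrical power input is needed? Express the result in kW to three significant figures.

3.52 kW

Ẇ = Q̇_H/COP_HP = 9.930/2.82 = 3.521 kW.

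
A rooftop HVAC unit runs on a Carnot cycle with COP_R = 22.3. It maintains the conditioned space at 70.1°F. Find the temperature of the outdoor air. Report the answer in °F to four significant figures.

93.86 °F

COP_R = T_C/(T_H − T_C) gives T_H − T_C = T_C/COP.
With T_C = 294.32 K, T_H = 294.32 × (1 + 1/22.3) = 307.51 K.
Converting, 307.51 K = 93.86°F.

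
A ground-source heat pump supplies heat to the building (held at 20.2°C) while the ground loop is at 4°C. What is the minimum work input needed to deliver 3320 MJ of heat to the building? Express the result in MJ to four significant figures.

183.3 MJ

In absolute terms T_C = 277.15 K and T_H = 293.35 K, so ΔT = 16.20 K.
The reversible limit is COP_HP = T_H/ΔT = 18.11, so W_min = Q_H/COP = Q_H·ΔT/T_H.
W_min = 3320 × 16.20/293.35 = 183.3 MJ.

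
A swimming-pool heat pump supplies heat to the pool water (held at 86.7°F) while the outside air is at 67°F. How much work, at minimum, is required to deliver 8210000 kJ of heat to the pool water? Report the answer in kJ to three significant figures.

In absolute terms T_C = 292.59 K and T_H = 303.54 K, so ΔT = 10.94 K.
The reversible limit is COP_HP = T_H/ΔT = 27.73, so W_min = Q_H/COP = Q_H·ΔT/T_H.
W_min = 8210000 × 10.94/303.54 = 296000 kJ.

296000 kJ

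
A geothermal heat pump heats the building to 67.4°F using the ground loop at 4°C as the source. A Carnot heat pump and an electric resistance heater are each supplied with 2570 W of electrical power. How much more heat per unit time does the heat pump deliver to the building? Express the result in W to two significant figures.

45000 W

In absolute terms T_C = 277.15 K and T_H = 292.82 K, so ΔT = 15.67 K.
COP_Carnot = T_H/ΔT = 292.82/15.67 = 18.69.
The heat pump delivers Q̇_H = COP × Ẇ = 48030 W; the resistance heater delivers Ẇ = 2570 W.
Extra = (COP − 1)·Ẇ = 45460 W.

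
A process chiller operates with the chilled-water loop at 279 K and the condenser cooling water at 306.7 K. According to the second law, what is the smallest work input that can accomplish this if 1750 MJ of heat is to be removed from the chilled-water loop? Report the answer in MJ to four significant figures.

The reservoir spacing is ΔT = 306.7 − 279 = 27.70 K.
The reversible limit is COP_R = T_C/ΔT = 10.07, so W_min = Q_C/COP = Q_C·ΔT/T_C.
W_min = 1750 × 27.70/279.00 = 173.7 MJ.

173.7 MJ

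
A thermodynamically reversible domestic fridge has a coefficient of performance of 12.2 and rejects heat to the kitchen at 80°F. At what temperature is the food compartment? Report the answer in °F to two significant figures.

For a Carnot refrigerator COP_R = T_C/(T_H − T_C), so T_C = COP·T_H/(1 + COP).
With T_H = 299.82 K, T_C = 12.2 × 299.82/13.20 = 277.10 K.
Converting, 277.10 K = 39.12°F.

39 °F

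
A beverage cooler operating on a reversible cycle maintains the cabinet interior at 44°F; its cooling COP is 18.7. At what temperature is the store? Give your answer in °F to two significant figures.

COP_R = T_C/(T_H − T_C) gives T_H − T_C = T_C/COP.
With T_C = 279.82 K, T_H = 279.82 × (1 + 1/18.7) = 294.78 K.
Converting, 294.78 K = 70.93°F.

71 °F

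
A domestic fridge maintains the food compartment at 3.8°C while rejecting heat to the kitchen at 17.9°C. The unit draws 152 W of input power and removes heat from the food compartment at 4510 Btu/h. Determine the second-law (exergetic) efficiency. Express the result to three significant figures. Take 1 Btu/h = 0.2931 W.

Converting, Q̇_C = 4510 Btu/h = 1322 W, so COP_actual = Q̇_C/Ẇ = 1322/152.0 = 8.697.
In absolute terms T_C = 276.95 K and T_H = 291.05 K, so ΔT = 14.10 K.
COP_Carnot = T_C/ΔT = 276.95/14.10 = 19.64.
η_II = COP_actual/COP_Carnot = 8.697/19.64 = 0.4428.

0.443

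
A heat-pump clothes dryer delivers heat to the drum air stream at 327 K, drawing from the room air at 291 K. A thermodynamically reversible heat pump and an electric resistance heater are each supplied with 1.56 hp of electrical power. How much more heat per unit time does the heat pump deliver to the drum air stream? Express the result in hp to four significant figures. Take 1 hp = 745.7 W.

The reservoir spacing is ΔT = 327 − 291 = 36.00 K.
COP_Carnot = T_H/ΔT = 327.00/36.00 = 9.083.
The heat pump delivers Q̇_H = COP × Ẇ = 14.17 hp; the resistance heater delivers Ẇ = 1.560 hp.
Extra = (COP − 1)·Ẇ = 12.61 hp.

12.61 hp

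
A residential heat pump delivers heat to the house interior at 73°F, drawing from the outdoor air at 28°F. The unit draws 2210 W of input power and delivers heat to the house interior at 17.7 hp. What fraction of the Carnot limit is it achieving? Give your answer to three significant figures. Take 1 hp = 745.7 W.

0.505

Converting, Q̇_H = 17.70 hp = 13200 W, so COP_actual = Q̇_H/Ẇ = 13200/2210 = 5.972.
In absolute terms T_C = 270.93 K and T_H = 295.93 K, so ΔT = 25.00 K.
COP_Carnot = T_H/ΔT = 295.93/25.00 = 11.84.
η_II = COP_actual/COP_Carnot = 5.972/11.84 = 0.5045.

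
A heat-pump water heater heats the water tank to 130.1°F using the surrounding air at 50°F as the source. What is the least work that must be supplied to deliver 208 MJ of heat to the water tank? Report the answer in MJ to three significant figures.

28.2 MJ

In absolute terms T_C = 283.15 K and T_H = 327.65 K, so ΔT = 44.50 K.
The reversible limit is COP_HP = T_H/ΔT = 7.363, so W_min = Q_H/COP = Q_H·ΔT/T_H.
W_min = 208.0 × 44.50/327.65 = 28.25 MJ.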